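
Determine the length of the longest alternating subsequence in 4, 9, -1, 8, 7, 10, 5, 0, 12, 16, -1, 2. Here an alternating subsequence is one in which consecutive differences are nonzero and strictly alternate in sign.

10

Track the best alternating length ending on an up-step vs a down-step at each position: up/down = 1/1, 2/1, 1/3, 4/3, 4/5, 6/1, 4/7, 4/7, 8/1, 8/1, 1/9, 10/9.
The maximum over both is 10; one such subsequence is 4, 9, -1, 8, 7, 10, 5, 12, -1, 2.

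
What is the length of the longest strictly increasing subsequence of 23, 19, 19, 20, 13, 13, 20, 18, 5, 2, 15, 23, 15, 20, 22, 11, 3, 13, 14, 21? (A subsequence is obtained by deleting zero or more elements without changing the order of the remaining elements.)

5

One longest increasing subsequence is 5, 11, 13, 14, 21 (positions 9,16,18,19,20), of length 5; no longer one exists.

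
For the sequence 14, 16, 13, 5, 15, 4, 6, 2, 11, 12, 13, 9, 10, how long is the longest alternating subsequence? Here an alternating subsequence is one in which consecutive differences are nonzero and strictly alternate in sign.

10

A longest alternating subsequence is 14, 16, 13, 15, 4, 6, 2, 11, 9, 10 (positions 1,2,3,5,6,7,8,9,12,13); its 9 consecutive differences strictly alternate in sign, and length 10 is optimal.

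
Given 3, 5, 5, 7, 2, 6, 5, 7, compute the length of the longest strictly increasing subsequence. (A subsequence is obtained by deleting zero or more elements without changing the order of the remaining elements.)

4

Let dp[i] be the longest increasing subsequence ending at position i. Then dp = [1, 2, 2, 3, 1, 3, 2, 4].
The maximum is 4; one witness is 3, 5, 6, 7 at positions 1,2,6,8.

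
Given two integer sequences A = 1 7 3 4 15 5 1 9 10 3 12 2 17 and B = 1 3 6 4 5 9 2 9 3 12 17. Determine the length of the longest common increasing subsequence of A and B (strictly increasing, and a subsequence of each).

A longest common strictly increasing subsequence is 1, 3, 4, 5, 9, 12, 17 (length 7); it appears in order in both A and B, and no longer such subsequence exists.

7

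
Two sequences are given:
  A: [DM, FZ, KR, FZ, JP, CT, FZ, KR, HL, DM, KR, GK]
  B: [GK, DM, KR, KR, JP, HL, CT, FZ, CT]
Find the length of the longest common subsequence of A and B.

5

A longest common subsequence is DM, KR, JP, CT, FZ (length 5); the LCS DP confirms no longer common subsequence exists.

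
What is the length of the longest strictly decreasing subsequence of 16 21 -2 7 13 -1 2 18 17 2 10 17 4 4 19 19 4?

Let dp[i] be the longest decreasing subsequence ending at position i. Then dp = [1, 1, 2, 2, 2, 3, 3, 2, 3, 4, 4, 3, 5, 5, 2, 2, 5].
The maximum is 5; one witness is 21, 18, 17, 10, 4 at positions 2,8,9,11,13.

5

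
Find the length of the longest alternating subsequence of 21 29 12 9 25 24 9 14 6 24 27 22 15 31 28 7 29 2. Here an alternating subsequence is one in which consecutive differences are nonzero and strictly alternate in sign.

13

Track the best alternating length ending on an up-step vs a down-step at each position: up/down = 1/1, 2/1, 1/3, 1/3, 4/3, 4/5, 1/5, 6/5, 1/7, 8/5, 8/3, 8/9, 8/9, 10/1, 10/11, 8/11, 12/11, 1/13.
The maximum over both is 13; one such subsequence is 21, 29, 12, 25, 9, 14, 6, 24, 22, 31, 28, 29, 2.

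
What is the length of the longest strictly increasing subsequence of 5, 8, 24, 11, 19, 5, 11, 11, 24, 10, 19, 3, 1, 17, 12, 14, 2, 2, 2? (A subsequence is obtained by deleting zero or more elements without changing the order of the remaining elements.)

5

Let dp[i] be the longest increasing subsequence ending at position i. Then dp = [1, 2, 3, 3, 4, 1, 3, 3, 5, 3, 4, 1, 1, 4, 4, 5, 2, 2, 2].
The maximum is 5; one witness is 5, 8, 11, 19, 24 at positions 1,2,4,5,9.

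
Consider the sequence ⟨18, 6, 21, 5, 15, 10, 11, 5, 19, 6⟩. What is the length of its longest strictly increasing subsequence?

4

Let dp[i] be the longest increasing subsequence ending at position i. Then dp = [1, 1, 2, 1, 2, 2, 3, 1, 4, 2].
The maximum is 4; one witness is 6, 10, 11, 19 at positions 2,6,7,9.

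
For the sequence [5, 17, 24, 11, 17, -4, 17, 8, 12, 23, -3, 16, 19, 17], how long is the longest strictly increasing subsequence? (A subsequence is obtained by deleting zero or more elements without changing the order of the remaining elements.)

5

Let dp[i] be the longest increasing subsequence ending at position i. Then dp = [1, 2, 3, 2, 3, 1, 3, 2, 3, 4, 2, 4, 5, 5].
The maximum is 5; one witness is 5, 11, 12, 16, 19 at positions 1,4,9,12,13.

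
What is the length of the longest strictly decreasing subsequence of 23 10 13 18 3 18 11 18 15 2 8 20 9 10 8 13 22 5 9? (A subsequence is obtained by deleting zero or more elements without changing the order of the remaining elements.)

6

One longest decreasing subsequence is 23, 13, 11, 9, 8, 5 (positions 1,3,7,13,15,18), of length 6; no longer one exists.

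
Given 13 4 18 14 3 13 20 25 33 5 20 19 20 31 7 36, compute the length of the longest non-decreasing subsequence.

7

One longest non-decreasing subsequence is 13, 18, 20, 20, 20, 31, 36 (positions 1,3,7,11,13,14,16), of length 7; no longer one exists.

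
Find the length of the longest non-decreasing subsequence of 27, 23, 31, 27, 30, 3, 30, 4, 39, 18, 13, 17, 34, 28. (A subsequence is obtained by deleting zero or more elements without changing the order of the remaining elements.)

Let dp[i] be the longest non-decreasing subsequence ending at position i. Then dp = [1, 1, 2, 2, 3, 1, 4, 2, 5, 3, 3, 4, 5, 5].
The maximum is 5; one witness is 27, 27, 30, 30, 39 at positions 1,4,5,7,9.

5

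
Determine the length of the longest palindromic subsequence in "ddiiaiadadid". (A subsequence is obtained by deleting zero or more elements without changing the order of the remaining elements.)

One longest palindromic subsequence is didadid (positions 1,3,8,9,10,11,12); it reads the same forward and backward, and the interval DP gives dp[1][12] = 7.

7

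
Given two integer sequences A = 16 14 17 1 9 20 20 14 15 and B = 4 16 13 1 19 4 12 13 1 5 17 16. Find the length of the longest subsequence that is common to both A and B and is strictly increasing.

For each value that appears in both, track the longest common increasing run ending there.
The best achievable length is 2; one witness is 16, 17 (A-positions 1,3, B-positions 2,11).

2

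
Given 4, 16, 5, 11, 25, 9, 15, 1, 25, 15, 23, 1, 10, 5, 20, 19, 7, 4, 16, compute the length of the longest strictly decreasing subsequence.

Let dp[i] be the longest decreasing subsequence ending at position i. Then dp = [1, 1, 2, 2, 1, 3, 2, 4, 1, 2, 2, 4, 3, 4, 3, 4, 5, 6, 5].
The maximum is 6; one witness is 25, 23, 20, 19, 7, 4 at positions 5,11,15,16,17,18.

6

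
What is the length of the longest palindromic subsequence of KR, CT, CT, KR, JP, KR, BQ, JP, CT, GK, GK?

5

One longest palindromic subsequence is CT JP BQ JP CT (positions 3,5,7,8,9); it reads the same forward and backward, and the interval DP gives dp[1][11] = 5.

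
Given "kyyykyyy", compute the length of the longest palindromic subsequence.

7

Using dp[i][j] = 2 + dp[i+1][j−1] if the ends match, else max(dp[i+1][j], dp[i][j−1]):
dp[1][8] = 7. A witness is yyykyyy at positions 2,3,4,5,6,7,8.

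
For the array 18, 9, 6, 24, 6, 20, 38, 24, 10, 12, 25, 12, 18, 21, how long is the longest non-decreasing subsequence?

7

Scanning left to right, the best length ending at each element is: 18→1, 9→1, 6→1, 24→2, 6→2, 20→3, 38→4, 24→4, 10→3, 12→4, 25→5, 12→5, 18→6, 21→7.
So the longest non-decreasing subsequence has length 7, e.g. 6, 6, 10, 12, 12, 18, 21.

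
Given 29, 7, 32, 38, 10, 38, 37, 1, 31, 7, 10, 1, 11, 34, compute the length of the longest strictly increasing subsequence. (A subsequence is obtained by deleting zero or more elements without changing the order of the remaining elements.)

5

Scanning left to right, the best length ending at each element is: 29→1, 7→1, 32→2, 38→3, 10→2, 38→3, 37→3, 1→1, 31→3, 7→2, 10→3, 1→1, 11→4, 34→5.
So the longest increasing subsequence has length 5, e.g. 1, 7, 10, 11, 34.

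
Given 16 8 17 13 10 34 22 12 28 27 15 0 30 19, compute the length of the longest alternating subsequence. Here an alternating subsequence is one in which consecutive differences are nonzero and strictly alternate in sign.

A longest alternating subsequence is 16, 8, 17, 13, 34, 22, 28, 27, 30, 19 (positions 1,2,3,4,6,7,9,10,13,14); its 9 consecutive differences strictly alternate in sign, and length 10 is optimal.

10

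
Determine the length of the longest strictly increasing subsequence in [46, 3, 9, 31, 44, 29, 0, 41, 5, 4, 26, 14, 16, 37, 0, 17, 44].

Let dp[i] be the longest increasing subsequence ending at position i. Then dp = [1, 1, 2, 3, 4, 3, 1, 4, 2, 2, 3, 3, 4, 5, 1, 5, 6].
The maximum is 6; one witness is 3, 9, 14, 16, 37, 44 at positions 2,3,12,13,14,17.

6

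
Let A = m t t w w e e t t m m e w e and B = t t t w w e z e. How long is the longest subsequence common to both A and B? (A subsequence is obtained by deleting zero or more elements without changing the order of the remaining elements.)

Backtracking the LCS table gives one alignment: t (A2,B2) → t (A3,B3) → w (A4,B4) → w (A5,B5) → e (A6,B6) → e (A14,B8).
So the longest common subsequence has length 6.

6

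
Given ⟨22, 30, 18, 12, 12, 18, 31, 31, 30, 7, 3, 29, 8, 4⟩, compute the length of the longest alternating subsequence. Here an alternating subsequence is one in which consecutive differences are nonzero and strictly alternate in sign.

A longest alternating subsequence is 22, 30, 12, 18, 7, 29, 8 (positions 1,2,4,6,10,12,13); its 6 consecutive differences strictly alternate in sign, and length 7 is optimal.

7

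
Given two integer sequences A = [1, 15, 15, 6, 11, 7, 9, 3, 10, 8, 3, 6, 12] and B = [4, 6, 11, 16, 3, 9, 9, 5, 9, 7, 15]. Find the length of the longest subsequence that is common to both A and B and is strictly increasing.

A longest common strictly increasing subsequence is 6, 11 (length 2); it appears in order in both A and B, and no longer such subsequence exists.

2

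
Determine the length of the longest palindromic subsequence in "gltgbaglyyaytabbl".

9

Using dp[i][j] = 2 + dp[i+1][j−1] if the ends match, else max(dp[i+1][j], dp[i][j−1]):
dp[1][17] = 9. A witness is lbayayabl at positions 2,5,6,10,11,12,14,16,17.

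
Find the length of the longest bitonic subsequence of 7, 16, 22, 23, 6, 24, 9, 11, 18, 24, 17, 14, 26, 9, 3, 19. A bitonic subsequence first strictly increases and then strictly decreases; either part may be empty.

One longest bitonic subsequence is 7, 16, 22, 23, 24, 18, 17, 14, 9, 3 (positions 1,2,3,4,6,9,11,12,14,15): it rises to 24 then falls. Length 10 is optimal.

10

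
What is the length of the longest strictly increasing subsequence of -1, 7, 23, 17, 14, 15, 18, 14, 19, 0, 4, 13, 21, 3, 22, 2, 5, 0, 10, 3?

8

One longest increasing subsequence is -1, 7, 14, 15, 18, 19, 21, 22 (positions 1,2,5,6,7,9,13,15), of length 8; no longer one exists.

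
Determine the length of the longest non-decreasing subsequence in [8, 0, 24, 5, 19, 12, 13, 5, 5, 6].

5

Scanning left to right, the best length ending at each element is: 8→1, 0→1, 24→2, 5→2, 19→3, 12→3, 13→4, 5→3, 5→4, 6→5.
So the longest non-decreasing subsequence has length 5, e.g. 0, 5, 5, 5, 6.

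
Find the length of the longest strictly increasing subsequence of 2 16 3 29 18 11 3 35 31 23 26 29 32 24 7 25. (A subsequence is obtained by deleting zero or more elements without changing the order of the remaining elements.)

7

One longest increasing subsequence is 2, 16, 18, 23, 26, 29, 32 (positions 1,2,5,10,11,12,13), of length 7; no longer one exists.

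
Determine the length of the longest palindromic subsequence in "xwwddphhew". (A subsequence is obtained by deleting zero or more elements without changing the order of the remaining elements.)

One longest palindromic subsequence is whhw (positions 2,7,8,10); it reads the same forward and backward, and the interval DP gives dp[1][10] = 4.

4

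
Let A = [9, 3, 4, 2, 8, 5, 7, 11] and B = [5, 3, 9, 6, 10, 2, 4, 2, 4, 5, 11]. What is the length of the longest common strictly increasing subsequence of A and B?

4

For each value that appears in both, track the longest common increasing run ending there.
The best achievable length is 4; one witness is 3, 4, 5, 11 (A-positions 2,3,6,8, B-positions 2,7,10,11).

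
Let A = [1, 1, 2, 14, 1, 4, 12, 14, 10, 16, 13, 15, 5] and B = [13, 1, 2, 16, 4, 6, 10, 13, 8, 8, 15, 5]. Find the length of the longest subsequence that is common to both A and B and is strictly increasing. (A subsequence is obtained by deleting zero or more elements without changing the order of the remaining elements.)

A longest common strictly increasing subsequence is 1, 2, 4, 10, 13, 15 (length 6); it appears in order in both A and B, and no longer such subsequence exists.

6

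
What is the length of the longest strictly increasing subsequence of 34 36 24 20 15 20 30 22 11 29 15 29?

4

One longest increasing subsequence is 15, 20, 22, 29 (positions 5,6,8,10), of length 4; no longer one exists.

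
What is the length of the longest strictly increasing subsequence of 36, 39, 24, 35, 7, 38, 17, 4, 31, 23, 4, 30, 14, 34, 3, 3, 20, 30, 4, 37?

Scanning left to right, the best length ending at each element is: 36→1, 39→2, 24→1, 35→2, 7→1, 38→3, 17→2, 4→1, 31→3, 23→3, 4→1, 30→4, 14→2, 34→5, 3→1, 3→1, 20→3, 30→4, 4→2, 37→6.
So the longest increasing subsequence has length 6, e.g. 7, 17, 23, 30, 34, 37.

6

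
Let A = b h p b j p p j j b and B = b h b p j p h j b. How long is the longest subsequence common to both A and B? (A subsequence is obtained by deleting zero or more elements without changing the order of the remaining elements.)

A longest common subsequence is bhpjpjb (length 7); the LCS DP confirms no longer common subsequence exists.

7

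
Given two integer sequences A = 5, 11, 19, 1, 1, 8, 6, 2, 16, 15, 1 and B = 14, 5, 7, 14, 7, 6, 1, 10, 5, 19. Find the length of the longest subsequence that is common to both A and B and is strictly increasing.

2

For each value that appears in both, track the longest common increasing run ending there.
The best achievable length is 2; one witness is 5, 6 (A-positions 1,7, B-positions 2,6).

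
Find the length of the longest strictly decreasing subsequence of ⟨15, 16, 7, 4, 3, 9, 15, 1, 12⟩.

5

Scanning left to right, the best length ending at each element is: 15→1, 16→1, 7→2, 4→3, 3→4, 9→2, 15→2, 1→5, 12→3.
So the longest decreasing subsequence has length 5, e.g. 15, 7, 4, 3, 1.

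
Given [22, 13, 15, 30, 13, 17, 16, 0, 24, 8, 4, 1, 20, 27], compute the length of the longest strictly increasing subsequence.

5

Let dp[i] be the longest increasing subsequence ending at position i. Then dp = [1, 1, 2, 3, 1, 3, 3, 1, 4, 2, 2, 2, 4, 5].
The maximum is 5; one witness is 13, 15, 17, 24, 27 at positions 2,3,6,9,14.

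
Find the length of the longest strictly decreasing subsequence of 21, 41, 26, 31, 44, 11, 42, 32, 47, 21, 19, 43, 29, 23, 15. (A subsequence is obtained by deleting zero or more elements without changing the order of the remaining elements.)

One longest decreasing subsequence is 44, 42, 32, 21, 19, 15 (positions 5,7,8,10,11,15), of length 6; no longer one exists.

6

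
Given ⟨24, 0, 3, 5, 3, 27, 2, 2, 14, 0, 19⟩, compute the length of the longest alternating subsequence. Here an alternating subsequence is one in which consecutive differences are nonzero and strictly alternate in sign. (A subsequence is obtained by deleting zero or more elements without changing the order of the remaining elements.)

9

A longest alternating subsequence is 24, 0, 5, 3, 27, 2, 14, 0, 19 (positions 1,2,4,5,6,7,9,10,11); its 8 consecutive differences strictly alternate in sign, and length 9 is optimal.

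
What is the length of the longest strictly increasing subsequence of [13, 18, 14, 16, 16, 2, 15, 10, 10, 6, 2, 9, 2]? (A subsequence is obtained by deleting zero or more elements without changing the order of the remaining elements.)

Let dp[i] be the longest increasing subsequence ending at position i. Then dp = [1, 2, 2, 3, 3, 1, 3, 2, 2, 2, 1, 3, 1].
The maximum is 3; one witness is 13, 14, 16 at positions 1,3,4.

3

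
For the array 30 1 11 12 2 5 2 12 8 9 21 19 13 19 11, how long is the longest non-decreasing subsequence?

7

One longest non-decreasing subsequence is 1, 2, 5, 8, 9, 19, 19 (positions 2,5,6,9,10,12,14), of length 7; no longer one exists.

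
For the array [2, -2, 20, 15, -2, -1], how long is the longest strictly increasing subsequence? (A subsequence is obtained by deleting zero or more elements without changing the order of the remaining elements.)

2

One longest increasing subsequence is 2, 20 (positions 1,3), of length 2; no longer one exists.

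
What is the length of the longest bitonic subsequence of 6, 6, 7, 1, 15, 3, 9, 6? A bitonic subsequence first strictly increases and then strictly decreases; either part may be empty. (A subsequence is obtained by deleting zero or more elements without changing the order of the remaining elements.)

5

Let inc[i] be the LIS ending at i and dec[i] the longest strictly decreasing subsequence starting at i. inc = [1, 1, 2, 1, 3, 2, 3, 3], dec = [2, 2, 2, 1, 3, 1, 2, 1].
max_i inc[i]+dec[i]−1 = 5, with one witness 6, 7, 15, 9, 6.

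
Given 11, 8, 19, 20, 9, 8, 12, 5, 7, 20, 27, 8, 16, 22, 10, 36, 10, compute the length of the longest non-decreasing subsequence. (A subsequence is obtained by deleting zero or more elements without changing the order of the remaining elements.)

6

Let dp[i] be the longest non-decreasing subsequence ending at position i. Then dp = [1, 1, 2, 3, 2, 2, 3, 1, 2, 4, 5, 3, 4, 5, 4, 6, 5].
The maximum is 6; one witness is 11, 19, 20, 20, 27, 36 at positions 1,3,4,10,11,16.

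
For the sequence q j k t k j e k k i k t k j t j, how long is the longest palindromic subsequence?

11

One longest palindromic subsequence is jtjkkikkjtj (positions 2,4,6,8,9,10,11,13,14,15,16); it reads the same forward and backward, and the interval DP gives dp[1][16] = 11.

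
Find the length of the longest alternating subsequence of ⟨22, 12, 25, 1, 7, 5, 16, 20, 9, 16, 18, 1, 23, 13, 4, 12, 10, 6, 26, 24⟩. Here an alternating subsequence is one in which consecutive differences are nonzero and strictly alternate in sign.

16

A longest alternating subsequence is 22, 12, 25, 1, 7, 5, 16, 9, 16, 1, 23, 4, 12, 10, 26, 24 (positions 1,2,3,4,5,6,7,9,10,12,13,15,16,17,19,20); its 15 consecutive differences strictly alternate in sign, and length 16 is optimal.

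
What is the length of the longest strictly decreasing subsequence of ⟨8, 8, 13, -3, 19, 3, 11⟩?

Let dp[i] be the longest decreasing subsequence ending at position i. Then dp = [1, 1, 1, 2, 1, 2, 2].
The maximum is 2; one witness is 8, -3 at positions 1,4.

2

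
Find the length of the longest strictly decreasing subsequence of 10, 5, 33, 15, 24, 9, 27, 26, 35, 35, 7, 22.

Let dp[i] be the longest decreasing subsequence ending at position i. Then dp = [1, 2, 1, 2, 2, 3, 2, 3, 1, 1, 4, 4].
The maximum is 4; one witness is 33, 15, 9, 7 at positions 3,4,6,11.

4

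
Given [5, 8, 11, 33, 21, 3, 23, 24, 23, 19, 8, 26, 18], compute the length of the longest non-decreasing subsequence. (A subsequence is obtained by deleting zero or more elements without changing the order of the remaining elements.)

Let dp[i] be the longest non-decreasing subsequence ending at position i. Then dp = [1, 2, 3, 4, 4, 1, 5, 6, 6, 4, 3, 7, 4].
The maximum is 7; one witness is 5, 8, 11, 21, 23, 24, 26 at positions 1,2,3,5,7,8,12.

7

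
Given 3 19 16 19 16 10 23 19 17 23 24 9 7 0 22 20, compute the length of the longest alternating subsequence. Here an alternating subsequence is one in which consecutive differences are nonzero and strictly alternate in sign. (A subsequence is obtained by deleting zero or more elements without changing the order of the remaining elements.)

11

A longest alternating subsequence is 3, 19, 16, 19, 16, 23, 19, 23, 9, 22, 20 (positions 1,2,3,4,5,7,8,10,12,15,16); its 10 consecutive differences strictly alternate in sign, and length 11 is optimal.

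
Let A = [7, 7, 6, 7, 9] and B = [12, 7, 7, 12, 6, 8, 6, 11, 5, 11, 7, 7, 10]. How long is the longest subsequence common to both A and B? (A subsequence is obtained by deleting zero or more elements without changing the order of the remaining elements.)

4

Backtracking the LCS table gives one alignment: 7 (A1,B2) → 7 (A2,B3) → 6 (A3,B7) → 7 (A4,B12).
So the longest common subsequence has length 4.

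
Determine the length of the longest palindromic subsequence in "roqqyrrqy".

4

One longest palindromic subsequence is yrry (positions 5,6,7,9); it reads the same forward and backward, and the interval DP gives dp[1][9] = 4.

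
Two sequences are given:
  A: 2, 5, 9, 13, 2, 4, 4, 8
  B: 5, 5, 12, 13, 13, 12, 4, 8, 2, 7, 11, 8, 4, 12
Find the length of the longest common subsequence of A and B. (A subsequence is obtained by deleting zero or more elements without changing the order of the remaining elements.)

Backtracking the LCS table gives one alignment: 5 (A2,B2) → 13 (A4,B5) → 2 (A5,B9) → 4 (A6,B13).
So the longest common subsequence has length 4.

4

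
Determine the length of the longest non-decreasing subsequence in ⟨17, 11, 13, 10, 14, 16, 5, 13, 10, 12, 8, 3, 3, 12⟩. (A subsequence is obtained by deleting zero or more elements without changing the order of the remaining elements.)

Let dp[i] be the longest non-decreasing subsequence ending at position i. Then dp = [1, 1, 2, 1, 3, 4, 1, 3, 2, 3, 2, 1, 2, 4].
The maximum is 4; one witness is 11, 13, 14, 16 at positions 2,3,5,6.

4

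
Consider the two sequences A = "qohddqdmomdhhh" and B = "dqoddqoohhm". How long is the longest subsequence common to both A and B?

A longest common subsequence is qoddqohh (length 8); the LCS DP confirms no longer common subsequence exists.

8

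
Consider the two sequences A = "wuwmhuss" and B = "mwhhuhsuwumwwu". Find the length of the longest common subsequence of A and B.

Backtracking the LCS table gives one alignment: w (A1,B2) → u (A2,B8) → w (A3,B9) → m (A4,B11) → u (A6,B14).
So the longest common subsequence has length 5.

5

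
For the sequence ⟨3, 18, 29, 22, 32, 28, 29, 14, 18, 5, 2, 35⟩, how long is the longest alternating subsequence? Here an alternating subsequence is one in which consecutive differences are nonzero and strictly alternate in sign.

10

Track the best alternating length ending on an up-step vs a down-step at each position: up/down = 1/1, 2/1, 2/1, 2/3, 4/1, 4/5, 6/5, 2/7, 8/7, 2/9, 1/9, 10/1.
The maximum over both is 10; one such subsequence is 3, 29, 22, 32, 28, 29, 14, 18, 5, 35.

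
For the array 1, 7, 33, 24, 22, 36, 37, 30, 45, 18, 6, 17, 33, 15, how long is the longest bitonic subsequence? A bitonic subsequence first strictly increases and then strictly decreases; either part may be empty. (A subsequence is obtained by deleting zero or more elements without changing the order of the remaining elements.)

9

One longest bitonic subsequence is 1, 7, 33, 36, 37, 30, 18, 17, 15 (positions 1,2,3,6,7,8,10,12,14): it rises to 37 then falls. Length 9 is optimal.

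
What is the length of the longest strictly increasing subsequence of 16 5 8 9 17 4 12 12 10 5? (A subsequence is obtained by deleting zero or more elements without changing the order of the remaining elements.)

Let dp[i] be the longest increasing subsequence ending at position i. Then dp = [1, 1, 2, 3, 4, 1, 4, 4, 4, 2].
The maximum is 4; one witness is 5, 8, 9, 17 at positions 2,3,4,5.

4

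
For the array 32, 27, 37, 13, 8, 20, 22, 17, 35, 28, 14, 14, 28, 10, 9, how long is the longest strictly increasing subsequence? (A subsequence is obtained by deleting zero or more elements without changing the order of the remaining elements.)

One longest increasing subsequence is 13, 20, 22, 35 (positions 4,6,7,9), of length 4; no longer one exists.

4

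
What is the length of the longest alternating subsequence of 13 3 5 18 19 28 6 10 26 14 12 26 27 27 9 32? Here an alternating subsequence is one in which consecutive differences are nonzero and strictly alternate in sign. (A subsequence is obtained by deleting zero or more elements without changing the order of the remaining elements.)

Track the best alternating length ending on an up-step vs a down-step at each position: up/down = 1/1, 1/2, 3/2, 3/1, 3/1, 3/1, 3/4, 5/4, 5/4, 5/6, 5/6, 7/4, 7/4, 7/4, 5/8, 9/1.
The maximum over both is 9; one such subsequence is 13, 3, 18, 6, 26, 14, 26, 9, 32.

9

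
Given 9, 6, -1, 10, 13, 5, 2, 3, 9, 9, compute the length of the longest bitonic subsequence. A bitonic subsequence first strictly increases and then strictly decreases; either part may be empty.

5

Let inc[i] be the LIS ending at i and dec[i] the longest strictly decreasing subsequence starting at i. inc = [1, 1, 1, 2, 3, 2, 2, 3, 4, 4], dec = [4, 3, 1, 3, 3, 2, 1, 1, 1, 1].
max_i inc[i]+dec[i]−1 = 5, with one witness 9, 10, 13, 5, 3.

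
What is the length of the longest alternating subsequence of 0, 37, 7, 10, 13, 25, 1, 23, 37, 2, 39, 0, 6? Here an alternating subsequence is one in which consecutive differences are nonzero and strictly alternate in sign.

A longest alternating subsequence is 0, 37, 7, 10, 1, 23, 2, 39, 0, 6 (positions 1,2,3,4,7,8,10,11,12,13); its 9 consecutive differences strictly alternate in sign, and length 10 is optimal.

10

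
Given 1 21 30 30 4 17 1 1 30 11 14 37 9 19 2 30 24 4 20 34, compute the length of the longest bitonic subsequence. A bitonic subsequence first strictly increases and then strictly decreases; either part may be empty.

8

Let inc[i] be the LIS ending at i and dec[i] the longest strictly decreasing subsequence starting at i. inc = [1, 2, 3, 3, 2, 3, 1, 1, 4, 3, 4, 5, 3, 5, 2, 6, 6, 3, 6, 7], dec = [1, 5, 5, 5, 2, 4, 1, 1, 4, 3, 3, 4, 2, 2, 1, 3, 2, 1, 1, 1].
max_i inc[i]+dec[i]−1 = 8, with one witness 1, 4, 17, 30, 37, 30, 24, 20.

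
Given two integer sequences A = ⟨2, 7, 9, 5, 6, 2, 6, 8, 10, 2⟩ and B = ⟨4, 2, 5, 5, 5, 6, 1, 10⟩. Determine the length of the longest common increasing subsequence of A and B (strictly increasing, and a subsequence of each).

For each value that appears in both, track the longest common increasing run ending there.
The best achievable length is 4; one witness is 2, 5, 6, 10 (A-positions 1,4,5,9, B-positions 2,3,6,8).

4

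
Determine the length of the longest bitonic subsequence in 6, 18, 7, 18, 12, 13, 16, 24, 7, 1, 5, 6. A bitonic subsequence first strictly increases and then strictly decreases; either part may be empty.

Let inc[i] be the LIS ending at i and dec[i] the longest strictly decreasing subsequence starting at i. inc = [1, 2, 2, 3, 3, 4, 5, 6, 2, 1, 2, 3], dec = [2, 4, 2, 4, 3, 3, 3, 3, 2, 1, 1, 1].
max_i inc[i]+dec[i]−1 = 8, with one witness 6, 7, 12, 13, 16, 24, 7, 6.

8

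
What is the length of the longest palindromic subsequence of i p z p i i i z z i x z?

Using dp[i][j] = 2 + dp[i+1][j−1] if the ends match, else max(dp[i+1][j], dp[i][j−1]):
dp[1][12] = 7. A witness is iziiizi at positions 1,3,5,6,7,9,10.

7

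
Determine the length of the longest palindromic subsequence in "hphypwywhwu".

One longest palindromic subsequence is hwywh (positions 3,6,7,8,9); it reads the same forward and backward, and the interval DP gives dp[1][11] = 5.

5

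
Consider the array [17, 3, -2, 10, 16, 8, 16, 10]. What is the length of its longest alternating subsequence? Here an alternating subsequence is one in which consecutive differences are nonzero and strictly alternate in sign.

Track the best alternating length ending on an up-step vs a down-step at each position: up/down = 1/1, 1/2, 1/2, 3/2, 3/2, 3/4, 5/2, 5/6.
The maximum over both is 6; one such subsequence is 17, 3, 10, 8, 16, 10.

6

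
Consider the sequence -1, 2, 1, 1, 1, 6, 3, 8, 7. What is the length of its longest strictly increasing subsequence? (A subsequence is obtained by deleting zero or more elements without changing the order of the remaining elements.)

4

Let dp[i] be the longest increasing subsequence ending at position i. Then dp = [1, 2, 2, 2, 2, 3, 3, 4, 4].
The maximum is 4; one witness is -1, 2, 6, 8 at positions 1,2,6,8.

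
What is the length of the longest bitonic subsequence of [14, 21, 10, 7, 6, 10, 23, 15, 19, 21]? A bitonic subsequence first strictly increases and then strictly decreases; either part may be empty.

5

Let inc[i] be the LIS ending at i and dec[i] the longest strictly decreasing subsequence starting at i. inc = [1, 2, 1, 1, 1, 2, 3, 3, 4, 5], dec = [4, 4, 3, 2, 1, 1, 2, 1, 1, 1].
max_i inc[i]+dec[i]−1 = 5, with one witness 14, 21, 10, 7, 6.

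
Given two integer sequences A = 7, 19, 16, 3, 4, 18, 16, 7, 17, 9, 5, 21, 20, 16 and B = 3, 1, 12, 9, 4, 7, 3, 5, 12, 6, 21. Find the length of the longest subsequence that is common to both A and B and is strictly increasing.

4

A longest common strictly increasing subsequence is 3, 4, 7, 21 (length 4); it appears in order in both A and B, and no longer such subsequence exists.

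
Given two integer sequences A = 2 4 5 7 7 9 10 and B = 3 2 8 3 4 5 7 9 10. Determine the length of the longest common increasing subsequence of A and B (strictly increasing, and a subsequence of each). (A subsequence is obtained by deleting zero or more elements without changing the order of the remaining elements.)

6

A longest common strictly increasing subsequence is 2, 4, 5, 7, 9, 10 (length 6); it appears in order in both A and B, and no longer such subsequence exists.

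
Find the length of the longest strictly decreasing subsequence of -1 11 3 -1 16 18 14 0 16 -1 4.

4

Scanning left to right, the best length ending at each element is: -1→1, 11→1, 3→2, -1→3, 16→1, 18→1, 14→2, 0→3, 16→2, -1→4, 4→3.
So the longest decreasing subsequence has length 4, e.g. 11, 3, 0, -1.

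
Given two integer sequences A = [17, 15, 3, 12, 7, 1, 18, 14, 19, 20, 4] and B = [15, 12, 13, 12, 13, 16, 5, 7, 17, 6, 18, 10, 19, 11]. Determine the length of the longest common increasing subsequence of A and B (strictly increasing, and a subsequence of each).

3

A longest common strictly increasing subsequence is 15, 18, 19 (length 3); it appears in order in both A and B, and no longer such subsequence exists.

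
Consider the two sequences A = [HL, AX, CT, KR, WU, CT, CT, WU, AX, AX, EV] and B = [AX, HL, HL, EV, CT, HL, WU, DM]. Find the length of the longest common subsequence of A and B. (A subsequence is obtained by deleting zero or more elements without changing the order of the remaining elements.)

Backtracking the LCS table gives one alignment: HL (A1,B3) → CT (A3,B5) → WU (A5,B7).
So the longest common subsequence has length 3.

3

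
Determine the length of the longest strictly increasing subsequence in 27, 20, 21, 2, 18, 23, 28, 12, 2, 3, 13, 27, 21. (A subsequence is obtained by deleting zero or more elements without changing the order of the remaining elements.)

4

Let dp[i] be the longest increasing subsequence ending at position i. Then dp = [1, 1, 2, 1, 2, 3, 4, 2, 1, 2, 3, 4, 4].
The maximum is 4; one witness is 20, 21, 23, 28 at positions 2,3,6,7.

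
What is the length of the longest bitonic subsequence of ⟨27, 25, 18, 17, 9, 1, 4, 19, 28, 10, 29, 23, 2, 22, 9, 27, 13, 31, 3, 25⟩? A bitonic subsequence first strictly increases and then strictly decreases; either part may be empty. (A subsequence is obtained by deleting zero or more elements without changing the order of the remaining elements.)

Let inc[i] be the LIS ending at i and dec[i] the longest strictly decreasing subsequence starting at i. inc = [1, 1, 1, 1, 1, 1, 2, 3, 4, 3, 5, 4, 2, 4, 3, 5, 4, 6, 3, 5], dec = [7, 6, 5, 4, 3, 1, 2, 4, 5, 3, 5, 4, 1, 3, 2, 3, 2, 2, 1, 1].
max_i inc[i]+dec[i]−1 = 9, with one witness 1, 4, 19, 28, 29, 23, 22, 13, 3.

9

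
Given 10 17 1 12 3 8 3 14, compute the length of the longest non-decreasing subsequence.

4

Scanning left to right, the best length ending at each element is: 10→1, 17→2, 1→1, 12→2, 3→2, 8→3, 3→3, 14→4.
So the longest non-decreasing subsequence has length 4, e.g. 1, 3, 8, 14.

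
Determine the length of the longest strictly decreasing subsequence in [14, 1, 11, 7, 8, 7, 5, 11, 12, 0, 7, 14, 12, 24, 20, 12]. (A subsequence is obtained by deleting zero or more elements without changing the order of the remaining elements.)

6

One longest decreasing subsequence is 14, 11, 8, 7, 5, 0 (positions 1,3,5,6,7,10), of length 6; no longer one exists.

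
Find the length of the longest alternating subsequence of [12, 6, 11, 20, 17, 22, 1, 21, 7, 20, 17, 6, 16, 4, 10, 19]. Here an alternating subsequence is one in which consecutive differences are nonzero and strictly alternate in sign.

Track the best alternating length ending on an up-step vs a down-step at each position: up/down = 1/1, 1/2, 3/2, 3/1, 3/4, 5/1, 1/6, 7/6, 7/8, 9/8, 9/10, 7/10, 11/10, 7/12, 13/12, 13/10.
The maximum over both is 13; one such subsequence is 12, 6, 20, 17, 22, 1, 21, 7, 20, 6, 16, 4, 10.

13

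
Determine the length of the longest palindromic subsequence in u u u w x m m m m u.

Using dp[i][j] = 2 + dp[i+1][j−1] if the ends match, else max(dp[i+1][j], dp[i][j−1]):
dp[1][10] = 6. A witness is ummmmu at positions 1,6,7,8,9,10.

6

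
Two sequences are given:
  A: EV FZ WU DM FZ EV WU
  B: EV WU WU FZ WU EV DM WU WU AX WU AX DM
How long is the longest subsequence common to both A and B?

5

Backtracking the LCS table gives one alignment: EV (A1,B1) → FZ (A2,B4) → WU (A3,B5) → DM (A4,B7) → WU (A7,B11).
So the longest common subsequence has length 5.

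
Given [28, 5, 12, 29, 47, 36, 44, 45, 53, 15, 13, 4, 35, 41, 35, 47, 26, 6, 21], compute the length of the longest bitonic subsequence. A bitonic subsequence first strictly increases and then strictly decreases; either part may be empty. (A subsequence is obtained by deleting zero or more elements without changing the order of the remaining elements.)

One longest bitonic subsequence is 5, 12, 29, 36, 44, 45, 53, 41, 35, 26, 21 (positions 2,3,4,6,7,8,9,14,15,17,19): it rises to 53 then falls. Length 11 is optimal.

11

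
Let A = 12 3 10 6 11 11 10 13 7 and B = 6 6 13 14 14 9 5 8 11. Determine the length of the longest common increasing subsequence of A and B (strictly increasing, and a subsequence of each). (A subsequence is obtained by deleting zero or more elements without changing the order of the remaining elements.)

For each value that appears in both, track the longest common increasing run ending there.
The best achievable length is 2; one witness is 6, 13 (A-positions 4,8, B-positions 1,3).

2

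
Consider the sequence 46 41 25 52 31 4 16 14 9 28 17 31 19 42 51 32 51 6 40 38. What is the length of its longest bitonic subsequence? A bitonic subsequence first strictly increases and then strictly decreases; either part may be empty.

Let inc[i] be the LIS ending at i and dec[i] the longest strictly decreasing subsequence starting at i. inc = [1, 1, 1, 2, 2, 1, 2, 2, 2, 3, 3, 4, 4, 5, 6, 5, 6, 2, 6, 6], dec = [7, 6, 5, 6, 5, 1, 4, 3, 2, 3, 2, 3, 2, 3, 3, 2, 3, 1, 2, 1].
max_i inc[i]+dec[i]−1 = 8, with one witness 4, 16, 28, 31, 42, 51, 40, 38.

8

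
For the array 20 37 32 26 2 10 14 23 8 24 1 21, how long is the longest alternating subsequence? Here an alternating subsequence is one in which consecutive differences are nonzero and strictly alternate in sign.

8

Track the best alternating length ending on an up-step vs a down-step at each position: up/down = 1/1, 2/1, 2/3, 2/3, 1/3, 4/3, 4/3, 4/3, 4/5, 6/3, 1/7, 8/7.
The maximum over both is 8; one such subsequence is 20, 37, 2, 10, 8, 24, 1, 21.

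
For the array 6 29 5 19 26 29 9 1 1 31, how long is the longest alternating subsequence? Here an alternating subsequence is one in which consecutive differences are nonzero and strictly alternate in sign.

6

Track the best alternating length ending on an up-step vs a down-step at each position: up/down = 1/1, 2/1, 1/3, 4/3, 4/3, 4/1, 4/5, 1/5, 1/5, 6/1.
The maximum over both is 6; one such subsequence is 6, 29, 5, 19, 9, 31.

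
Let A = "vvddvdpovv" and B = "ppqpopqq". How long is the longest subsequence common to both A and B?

A longest common subsequence is po (length 2); the LCS DP confirms no longer common subsequence exists.

2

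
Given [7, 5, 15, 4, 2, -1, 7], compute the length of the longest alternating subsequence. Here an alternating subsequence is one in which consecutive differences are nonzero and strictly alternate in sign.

5

Track the best alternating length ending on an up-step vs a down-step at each position: up/down = 1/1, 1/2, 3/1, 1/4, 1/4, 1/4, 5/4.
The maximum over both is 5; one such subsequence is 7, 5, 15, 4, 7.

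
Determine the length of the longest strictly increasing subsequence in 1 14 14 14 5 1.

One longest increasing subsequence is 1, 14 (positions 1,2), of length 2; no longer one exists.

2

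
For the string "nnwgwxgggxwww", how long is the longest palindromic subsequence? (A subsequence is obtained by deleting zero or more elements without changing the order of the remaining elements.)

One longest palindromic subsequence is wwxgggxww (positions 3,5,6,7,8,9,10,12,13); it reads the same forward and backward, and the interval DP gives dp[1][13] = 9.

9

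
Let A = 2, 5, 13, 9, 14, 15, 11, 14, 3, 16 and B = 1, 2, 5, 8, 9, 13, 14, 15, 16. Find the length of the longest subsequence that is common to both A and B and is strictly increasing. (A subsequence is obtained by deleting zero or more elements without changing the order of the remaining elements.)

A longest common strictly increasing subsequence is 2, 5, 9, 14, 15, 16 (length 6); it appears in order in both A and B, and no longer such subsequence exists.

6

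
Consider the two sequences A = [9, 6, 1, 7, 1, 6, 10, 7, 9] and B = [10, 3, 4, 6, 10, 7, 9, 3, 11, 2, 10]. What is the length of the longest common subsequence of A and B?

4

Backtracking the LCS table gives one alignment: 6 (A6,B4) → 10 (A7,B5) → 7 (A8,B6) → 9 (A9,B7).
So the longest common subsequence has length 4.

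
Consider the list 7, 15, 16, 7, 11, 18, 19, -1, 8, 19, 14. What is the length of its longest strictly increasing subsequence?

Scanning left to right, the best length ending at each element is: 7→1, 15→2, 16→3, 7→1, 11→2, 18→4, 19→5, -1→1, 8→2, 19→5, 14→3.
So the longest increasing subsequence has length 5, e.g. 7, 15, 16, 18, 19.

5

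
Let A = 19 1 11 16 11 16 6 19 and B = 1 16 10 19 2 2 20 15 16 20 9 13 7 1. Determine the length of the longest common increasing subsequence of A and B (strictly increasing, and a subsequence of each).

3

For each value that appears in both, track the longest common increasing run ending there.
The best achievable length is 3; one witness is 1, 16, 19 (A-positions 2,4,8, B-positions 1,2,4).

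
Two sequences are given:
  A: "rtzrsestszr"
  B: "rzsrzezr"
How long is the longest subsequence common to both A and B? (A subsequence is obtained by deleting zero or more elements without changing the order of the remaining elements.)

A longest common subsequence is rzrezr (length 6); the LCS DP confirms no longer common subsequence exists.

6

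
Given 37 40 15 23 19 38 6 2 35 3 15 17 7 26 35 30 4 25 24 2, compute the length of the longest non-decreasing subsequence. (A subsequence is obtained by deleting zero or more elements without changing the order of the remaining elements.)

Scanning left to right, the best length ending at each element is: 37→1, 40→2, 15→1, 23→2, 19→2, 38→3, 6→1, 2→1, 35→3, 3→2, 15→3, 17→4, 7→3, 26→5, 35→6, 30→6, 4→3, 25→5, 24→5, 2→2.
So the longest non-decreasing subsequence has length 6, e.g. 2, 3, 15, 17, 26, 35.

6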